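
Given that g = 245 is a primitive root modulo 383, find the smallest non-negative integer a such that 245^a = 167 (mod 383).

183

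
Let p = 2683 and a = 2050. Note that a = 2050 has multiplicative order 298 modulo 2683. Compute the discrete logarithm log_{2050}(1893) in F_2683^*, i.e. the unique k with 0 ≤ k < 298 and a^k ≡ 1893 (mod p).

Baby-step giant-step with m = ceil(sqrt(298)) = 18.
Baby table (2050^j mod 2683 for j=0..17):
  0:1  1:2050  2:922  3:1268  4:2256  5:1991  6:707  7:530
  8:2568  9:354  10:1290  11:1745  12:811  13:1773  14:1868  15:759
  16:2493  17:2218
Giant step factor: 2050^(-18) ≡ 1955 (mod 2683).
Scan 1893·1955^i mod 2683 for i = 0, 1, …:
  i=0: 1893   i=1: 958   i=2: 156   i=3: 1801
  i=4: 859   i=5: 2470   i=6: 2133   i=7: 633
  i=8: 652   i=9: 235     …   i=14: 386
  i=15: 707
Match at i=15, j=6: k = 15·18 + 6 = 276.

276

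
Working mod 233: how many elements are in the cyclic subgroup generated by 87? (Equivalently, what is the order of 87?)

The order of 87 must divide p − 1 = 232 = 2^3 · 29.
Divisors: 1, 2, 4, 8, 29, 58, 116, 232.
Check each in increasing order: 87^1 ≡ 87;  87^2 ≡ 113;  87^4 ≡ 187;  87^8 ≡ 19;  87^29 ≡ 12;  87^58 ≡ 144;  87^116 ≡ 232;  87^232 ≡ 1.
Smallest exponent giving 1 is 232.

232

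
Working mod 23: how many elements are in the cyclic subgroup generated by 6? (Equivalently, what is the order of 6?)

The order of 6 must divide p − 1 = 22 = 2 · 11.
Divisors: 1, 2, 11, 22.
Check each in increasing order: 6^1 ≡ 6;  6^2 ≡ 13;  6^11 ≡ 1.
Smallest exponent giving 1 is 11.

11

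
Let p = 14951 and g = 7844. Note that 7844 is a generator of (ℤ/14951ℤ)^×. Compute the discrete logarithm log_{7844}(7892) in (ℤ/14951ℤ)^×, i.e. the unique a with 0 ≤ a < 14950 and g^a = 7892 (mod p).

5050

Baby-step giant-step with m = ceil(sqrt(14950)) = 123.
Baby table (7844^j mod 14951 for j=0..122):
  0:1  1:7844  2:4971  3:316  4:11789  5:981  6:10150  7:2525
  8:10976  9:7886  10:5497  11:14735  12:10110  13:2736  14:6499  15:10197
  16:12369  17:5397  18:7787  19:6393  20:1038  21:8728  22:1803  23:14037
  24:7064  25:1610  26:10196  27:4525  28:426  29:7471  30:9555  31:57
  32:13529  33:14229  34:3061  35:14129  36:11064  37:10412  38:9366  39:12641
  40:972  41:14309  42:2639  43:8132  44:6442  45:11619  46:13091  47:2336
  48:8609  49:10280  50:5577  51:14313  52:4113  53:13065  54:7706  55:13922
  56:2064  57:13034  58:3758  59:9331  60:7219  61:6399  62:3249  63:8652
  64:3699  65:10016  66:12950  67:2706  68:10395  69:10577  70:2889  71:10551
  72:8259  73:913  74:43  75:8370  76:4439  77:13588  78:13544  79:12281
  80:2871  81:3918  82:8487  83:10176  84:12106  85:5663  86:1151  87:12991
  88:10339  89:4892  90:8582  91:7806  92:5919  93:5781  94:14732  95:1529
  96:2774  97:5551  98:4732  99:9426  100:4849  101:212  102:3367  103:7282
  104:7188  105:2451  106:13609  107:13807  108:12015  109:9507  110:12271  111:14137
  112:14012  113:5327  114:11894  115:2296  116:8820  117:5803  118:7888  119:6234
  120:9726  121:10742  122:11363
Giant step factor: 7844^(-123) ≡ 2928 (mod 14951).
Scan 7892·2928^i mod 14951 for i = 0, 1, …:
  i=0: 7892   i=1: 8481   i=2: 13708   i=3: 8540
  i=4: 7048   i=5: 4164   i=6: 7127   i=7: 11211
  i=8: 8363   i=9: 12077     …   i=40: 13997
  i=41: 2525
Match at i=41, j=7: a = 41·123 + 7 = 5050.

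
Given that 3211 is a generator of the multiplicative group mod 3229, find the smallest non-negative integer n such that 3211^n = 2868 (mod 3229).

Baby-step giant-step with m = ceil(sqrt(3228)) = 57.
Baby table (3211^j mod 3229 for j=0..56):
  0:1  1:3211  2:324  3:626  4:1648  5:2626  6:1167  7:1597
  8:315  9:788  10:1961  11:221  12:2480  13:566  14:2728  15:2560
  16:2355  17:2816  18:976  19:1806  20:3011  21:695  22:406  23:2379
  24:2384  25:2294  26:685  27:586  28:2368  29:2582  30:1959  31:257
  32:1832  33:2543  34:2661  35:537  36:21  37:2851  38:346  39:230
  40:2318  41:253  42:1904  43:1247  44:157  45:403  46:2433  47:1412
  48:416  49:2199  50:2395  51:2096  52:1020  53:1014  54:1122  55:2407
  56:1880
Giant step factor: 3211^(-57) ≡ 1602 (mod 3229).
Scan 2868·1602^i mod 3229 for i = 0, 1, …:
  i=0: 2868   i=1: 2898   i=2: 2523   i=3: 2367
  i=4: 1088   i=5: 2545   i=6: 2092   i=7: 2911
  i=8: 746   i=9: 362     …   i=13: 2943
  i=14: 346
Match at i=14, j=38: n = 14·57 + 38 = 836.

836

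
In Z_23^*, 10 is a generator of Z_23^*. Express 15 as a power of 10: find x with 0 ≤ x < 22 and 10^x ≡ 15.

13

Successive powers of 10 modulo 23:
  10^0=1  10^1=10  10^2=8  10^3=11  10^4=18  10^5=19
  10^6=6  10^7=14  10^8=2  10^9=20  10^10=16  10^11=22
  10^12=13  10^13=15
So 10^13 ≡ 15 (mod 23), giving x = 13.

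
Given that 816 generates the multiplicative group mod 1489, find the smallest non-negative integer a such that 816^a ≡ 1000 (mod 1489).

606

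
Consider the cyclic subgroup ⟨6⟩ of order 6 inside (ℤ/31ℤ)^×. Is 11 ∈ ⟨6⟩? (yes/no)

⟨6⟩ has order 6; its elements mod 31 are {1, 5, 6, 25, 26, 30}.
11 is not in this set.

no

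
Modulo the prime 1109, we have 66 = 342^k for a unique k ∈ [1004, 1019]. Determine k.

Compute 342^1004 mod 1109 = 576, then multiply by 342 repeatedly:
  342^1004=576  342^1005=699  342^1006=623  342^1007=138  342^1008=618
  342^1009=646  342^1010=241  342^1011=356  342^1012=871  342^1013=670
  342^1014=686  342^1015=613  342^1016=45  342^1017=973  342^1018=66
Found 66 at exponent 1018.

1018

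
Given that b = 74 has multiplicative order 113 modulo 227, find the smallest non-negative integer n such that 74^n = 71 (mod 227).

Baby-step giant-step with m = ceil(sqrt(113)) = 11.
Baby table (74^j mod 227 for j=0..10):
  0:1  1:74  2:28  3:29  4:103  5:131  6:160  7:36
  8:167  9:100  10:136
Giant step factor: 74^(-11) ≡ 3 (mod 227).
Scan 71·3^i mod 227 for i = 0, 1, …:
  i=0: 71   i=1: 213   i=2: 185   i=3: 101
  i=4: 76   i=5: 1
Match at i=5, j=0: n = 5·11 + 0 = 55.

55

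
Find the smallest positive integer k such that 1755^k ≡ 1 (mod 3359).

3358

The order of 1755 must divide p − 1 = 3358 = 2 · 23 · 73.
Divisors: 1, 2, 23, 46, 73, 146, 1679, 3358.
Check each in increasing order: 1755^1 ≡ 1755;  1755^2 ≡ 3181;  1755^23 ≡ 3001;  1755^46 ≡ 522;  1755^73 ≡ 655;  1755^146 ≡ 2432;  1755^1679 ≡ 3358;  1755^3358 ≡ 1.
Smallest exponent giving 1 is 3358.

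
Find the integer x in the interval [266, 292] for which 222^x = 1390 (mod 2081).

Compute 222^266 mod 2081 = 1753, then multiply by 222 repeatedly:
  222^266=1753  222^267=19  222^268=56  222^269=2027  222^270=498
  222^271=263  222^272=118  222^273=1224  222^274=1198  222^275=1669
  222^276=100  222^277=1390
Found 1390 at exponent 277.

277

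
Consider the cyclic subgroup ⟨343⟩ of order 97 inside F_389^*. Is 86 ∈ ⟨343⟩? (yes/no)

86 ∈ ⟨343⟩ iff 86^97 ≡ 1 (mod 389), since |⟨343⟩| = 97.
86^97 mod 389 = 388.
Since 388 ≠ 1, 86 does not lie in the subgroup.

no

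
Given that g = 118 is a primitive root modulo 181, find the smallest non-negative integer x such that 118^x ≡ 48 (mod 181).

Baby-step giant-step with m = ceil(sqrt(180)) = 14.
Baby table (118^j mod 181 for j=0..13):
  0:1  1:118  2:168  3:95  4:169  5:32  6:156  7:127
  8:144  9:159  10:119  11:105  12:82  13:83
Giant step factor: 118^(-14) ≡ 172 (mod 181).
Scan 48·172^i mod 181 for i = 0, 1, …:
  i=0: 48   i=1: 111   i=2: 87   i=3: 122
  i=4: 169
Match at i=4, j=4: x = 4·14 + 4 = 60.

60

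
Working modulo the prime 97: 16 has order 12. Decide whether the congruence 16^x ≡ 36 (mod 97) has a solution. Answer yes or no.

⟨16⟩ has order 12; its elements mod 97 are {1, 6, 16, 22, 35, 36, 61, 62, 75, 81, 91, 96}.
36 is in this set.

yes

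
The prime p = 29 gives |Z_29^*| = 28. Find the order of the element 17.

The order of 17 must divide p − 1 = 28 = 2^2 · 7.
Divisors: 1, 2, 4, 7, 14, 28.
Check each in increasing order: 17^1 ≡ 17;  17^2 ≡ 28;  17^4 ≡ 1.
Smallest exponent giving 1 is 4.

4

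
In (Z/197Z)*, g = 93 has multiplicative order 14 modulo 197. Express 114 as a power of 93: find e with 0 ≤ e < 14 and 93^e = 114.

Successive powers of 93 modulo 197:
  93^0=1  93^1=93  93^2=178  93^3=6  93^4=164  93^5=83
  93^6=36  93^7=196  93^8=104  93^9=19  93^10=191  93^11=33
  93^12=114
So 93^12 ≡ 114 (mod 197), giving e = 12.

12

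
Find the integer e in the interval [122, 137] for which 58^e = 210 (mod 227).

124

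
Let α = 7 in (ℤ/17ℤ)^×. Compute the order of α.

The order of 7 must divide p − 1 = 16 = 2^4.
Divisors: 1, 2, 4, 8, 16.
Check each in increasing order: 7^1 ≡ 7;  7^2 ≡ 15;  7^4 ≡ 4;  7^8 ≡ 16;  7^16 ≡ 1.
Smallest exponent giving 1 is 16.

16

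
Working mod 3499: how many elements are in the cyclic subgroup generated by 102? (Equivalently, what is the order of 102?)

The order of 102 must divide p − 1 = 3498 = 2 · 3 · 11 · 53.
Divisors: 1, 2, 3, 6, 11, 22, 33, 53, 66, 106, 159, 318, 583, 1166, 1749, 3498.
Check each in increasing order: 102^1 ≡ 102;  102^2 ≡ 3406;  102^3 ≡ 1011;  102^6 ≡ 413;  102^11 ≡ 403;  102^22 ≡ 1455;  102^33 ≡ 2032;  102^53 ≡ 603;  102^66 ≡ 204;  102^106 ≡ 3212;  102^159 ≡ 1889;  102^318 ≡ 2840;  102^583 ≡ 3343;  102^1166 ≡ 3342;  102^1749 ≡ 3498;  102^3498 ≡ 1.
Smallest exponent giving 1 is 3498.

3498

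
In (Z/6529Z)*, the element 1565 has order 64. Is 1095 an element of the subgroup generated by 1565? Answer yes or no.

1095 ∈ ⟨1565⟩ iff 1095^64 ≡ 1 (mod 6529), since |⟨1565⟩| = 64.
1095^64 mod 6529 = 1.
Since 1 = 1, 1095 lies in the subgroup.

yes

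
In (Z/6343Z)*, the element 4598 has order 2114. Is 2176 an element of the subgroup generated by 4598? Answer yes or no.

2176 ∈ ⟨4598⟩ iff 2176^2114 ≡ 1 (mod 6343), since |⟨4598⟩| = 2114.
2176^2114 mod 6343 = 557.
Since 557 ≠ 1, 2176 does not lie in the subgroup.

no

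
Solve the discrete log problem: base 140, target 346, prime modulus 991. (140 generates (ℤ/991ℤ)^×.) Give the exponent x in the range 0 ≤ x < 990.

846

Baby-step giant-step with m = ceil(sqrt(990)) = 32.
Baby table (140^j mod 991 for j=0..31):
  0:1  1:140  2:771  3:912  4:832  5:533  6:295  7:669
  8:506  9:479  10:663  11:657  12:808  13:146  14:620  15:583
  16:358  17:570  18:520  19:457  20:556  21:542  22:564  23:671
  24:786  25:39  26:505  27:339  28:883  29:736  30:967  31:604
Giant step factor: 140^(-32) ≡ 805 (mod 991).
Scan 346·805^i mod 991 for i = 0, 1, …:
  i=0: 346   i=1: 59   i=2: 918   i=3: 695
  i=4: 551   i=5: 578   i=6: 511   i=7: 90
  i=8: 107   i=9: 909     …   i=25: 327
  i=26: 620
Match at i=26, j=14: x = 26·32 + 14 = 846.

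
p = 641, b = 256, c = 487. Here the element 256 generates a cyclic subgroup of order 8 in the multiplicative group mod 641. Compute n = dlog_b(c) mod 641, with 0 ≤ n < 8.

Successive powers of 256 modulo 641:
  256^0=1  256^1=256  256^2=154  256^3=323  256^4=640  256^5=385
  256^6=487
So 256^6 ≡ 487 (mod 641), giving n = 6.

6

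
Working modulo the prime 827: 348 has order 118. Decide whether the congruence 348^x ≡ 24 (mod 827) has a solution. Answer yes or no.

yes

24 ∈ ⟨348⟩ iff 24^118 ≡ 1 (mod 827), since |⟨348⟩| = 118.
24^118 mod 827 = 1.
Since 1 = 1, 24 lies in the subgroup.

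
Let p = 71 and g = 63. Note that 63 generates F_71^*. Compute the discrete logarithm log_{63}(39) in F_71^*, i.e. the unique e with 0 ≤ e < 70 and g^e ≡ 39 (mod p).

25

Successive powers of 63 modulo 71:
  63^0=1  63^1=63  63^2=64  63^3=56  63^4=49  63^5=34
  63^6=12  63^7=46  63^8=58  63^9=33  63^10=20  63^11=53
  63^12=2  63^13=55  63^14=57  63^15=41  63^16=27  63^17=68
  63^18=24  63^19=21  63^20=45  63^21=66  63^22=40  63^23=35
  63^24=4  63^25=39
So 63^25 ≡ 39 (mod 71), giving e = 25.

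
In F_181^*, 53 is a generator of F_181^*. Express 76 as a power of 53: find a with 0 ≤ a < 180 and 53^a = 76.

161

Baby-step giant-step with m = ceil(sqrt(180)) = 14.
Baby table (53^j mod 181 for j=0..13):
  0:1  1:53  2:94  3:95  4:148  5:61  6:156  7:123
  8:3  9:159  10:101  11:104  12:82  13:2
Giant step factor: 53^(-14) ≡ 111 (mod 181).
Scan 76·111^i mod 181 for i = 0, 1, …:
  i=0: 76   i=1: 110   i=2: 83   i=3: 163
  i=4: 174   i=5: 128   i=6: 90   i=7: 35
  i=8: 84   i=9: 93   i=10: 6   i=11: 123
Match at i=11, j=7: a = 11·14 + 7 = 161.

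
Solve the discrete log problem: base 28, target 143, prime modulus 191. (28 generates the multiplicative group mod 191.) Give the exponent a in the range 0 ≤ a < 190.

Baby-step giant-step with m = ceil(sqrt(190)) = 14.
Baby table (28^j mod 191 for j=0..13):
  0:1  1:28  2:20  3:178  4:18  5:122  6:169  7:148
  8:133  9:95  10:177  11:181  12:102  13:182
Giant step factor: 28^(-14) ≡ 72 (mod 191).
Scan 143·72^i mod 191 for i = 0, 1, …:
  i=0: 143   i=1: 173   i=2: 41   i=3: 87
  i=4: 152   i=5: 57   i=6: 93   i=7: 11
  i=8: 28
Match at i=8, j=1: a = 8·14 + 1 = 113.

113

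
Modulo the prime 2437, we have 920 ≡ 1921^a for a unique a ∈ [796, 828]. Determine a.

815

Compute 1921^796 mod 2437 = 1633, then multiply by 1921 repeatedly:
  1921^796=1633  1921^797=574  1921^798=1130  1921^799=1800  1921^800=2134
  1921^801=380  1921^802=1317  1921^803=351  1921^804=1659  1921^805=1780
  1921^806=269  1921^807=105  1921^808=1871  1921^809=2053  1921^810=747
  1921^811=2031  1921^812=2351  1921^813=510  1921^814=36  1921^815=920
Found 920 at exponent 815.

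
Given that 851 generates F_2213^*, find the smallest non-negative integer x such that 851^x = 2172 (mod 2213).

Baby-step giant-step with m = ceil(sqrt(2212)) = 48.
Baby table (851^j mod 2213 for j=0..47):
  0:1  1:851  2:550  3:1107  4:1532  5:275  6:1660  7:766
  8:1244  9:830  10:383  11:622  12:415  13:1298  14:311  15:1314
  16:649  17:1262  18:657  19:1431  20:631  21:1435  22:1822  23:1422
  24:1824  25:911  26:711  27:912  28:1562  29:1462  30:456  31:781
  32:731  33:228  34:1497  35:1472  36:114  37:1855  38:736  39:57
  40:2034  41:368  42:1135  43:1017  44:184  45:1674  46:1615  47:92
Giant step factor: 851^(-48) ≡ 1359 (mod 2213).
Scan 2172·1359^i mod 2213 for i = 0, 1, …:
  i=0: 2172   i=1: 1819   i=2: 100   i=3: 907
  i=4: 2185   i=5: 1782   i=6: 716   i=7: 1537
  i=8: 1924   i=9: 1163     …   i=28: 259
  i=29: 114
Match at i=29, j=36: x = 29·48 + 36 = 1428.

1428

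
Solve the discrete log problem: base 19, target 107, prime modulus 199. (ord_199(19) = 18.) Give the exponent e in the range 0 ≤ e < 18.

15

Successive powers of 19 modulo 199:
  19^0=1  19^1=19  19^2=162  19^3=93  19^4=175  19^5=141
  19^6=92  19^7=156  19^8=178  19^9=198  19^10=180  19^11=37
  19^12=106  19^13=24  19^14=58  19^15=107
So 19^15 ≡ 107 (mod 199), giving e = 15.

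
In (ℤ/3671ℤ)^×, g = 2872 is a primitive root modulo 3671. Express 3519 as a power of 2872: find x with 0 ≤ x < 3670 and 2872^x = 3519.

Baby-step giant-step with m = ceil(sqrt(3670)) = 61.
Baby table (2872^j mod 3671 for j=0..60):
  0:1  1:2872  2:3318  3:3051  4:3466  5:2271  6:2616  7:2286
  8:1644  9:662  10:3357  11:1258  12:712  13:117  14:1963  15:2751
  16:880  17:1712  18:1395  19:1379  20:3150  21:1456  22:363  23:3643
  24:346  25:2542  26:2676  27:2069  28:2490  29:172  30:2070  31:1691
  32:3490  33:1450  34:1486  35:2090  36:395  37:101  38:63  39:1057
  40:3458  41:1321  42:1769  43:3575  44:3284  45:849  46:784  47:1325
  48:2244  49:2163  50:804  51:29  52:2526  53:776  54:375  55:1397
  56:3452  57:2444  58:216  59:3624  60:843
Giant step factor: 2872^(-61) ≡ 3594 (mod 3671).
Scan 3519·3594^i mod 3671 for i = 0, 1, …:
  i=0: 3519   i=1: 691   i=2: 1858   i=3: 103
  i=4: 3082   i=5: 1301   i=6: 2611   i=7: 858
  i=8: 12   i=9: 2747     …   i=14: 2209
  i=15: 2444
Match at i=15, j=57: x = 15·61 + 57 = 972.

972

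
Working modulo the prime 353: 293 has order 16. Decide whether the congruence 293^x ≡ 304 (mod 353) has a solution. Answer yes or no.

yes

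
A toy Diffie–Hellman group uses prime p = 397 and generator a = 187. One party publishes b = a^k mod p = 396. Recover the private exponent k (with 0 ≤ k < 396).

198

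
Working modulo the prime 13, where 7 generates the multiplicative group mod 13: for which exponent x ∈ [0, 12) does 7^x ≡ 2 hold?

11

Successive powers of 7 modulo 13:
  7^0=1  7^1=7  7^2=10  7^3=5  7^4=9  7^5=11
  7^6=12  7^7=6  7^8=3  7^9=8  7^10=4  7^11=2
So 7^11 ≡ 2 (mod 13), giving x = 11.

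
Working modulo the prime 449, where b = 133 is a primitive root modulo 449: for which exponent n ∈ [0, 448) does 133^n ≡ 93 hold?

Baby-step giant-step with m = ceil(sqrt(448)) = 22.
Baby table (133^j mod 449 for j=0..21):
  0:1  1:133  2:178  3:326  4:254  5:107  6:312  7:188
  8:309  9:238  10:224  11:158  12:360  13:286  14:322  15:171
  16:293  17:355  18:70  19:330  20:337  21:370
Giant step factor: 133^(-22) ≡ 222 (mod 449).
Scan 93·222^i mod 449 for i = 0, 1, …:
  i=0: 93   i=1: 441   i=2: 20   i=3: 399
  i=4: 125   i=5: 361   i=6: 220   i=7: 348
  i=8: 28   i=9: 379     …   i=19: 269
  i=20: 1
Match at i=20, j=0: n = 20·22 + 0 = 440.

440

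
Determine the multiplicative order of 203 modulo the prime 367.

122

The order of 203 must divide p − 1 = 366 = 2 · 3 · 61.
Divisors: 1, 2, 3, 6, 61, 122, 183, 366.
Check each in increasing order: 203^1 ≡ 203;  203^2 ≡ 105;  203^3 ≡ 29;  203^6 ≡ 107;  203^61 ≡ 366;  203^122 ≡ 1.
Smallest exponent giving 1 is 122.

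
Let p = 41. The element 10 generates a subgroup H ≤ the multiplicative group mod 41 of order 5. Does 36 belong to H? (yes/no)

no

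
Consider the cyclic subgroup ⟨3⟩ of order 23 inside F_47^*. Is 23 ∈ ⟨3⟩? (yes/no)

no

⟨3⟩ has order 23; its elements mod 47 are {1, 2, 3, 4, 6, 7, 8, 9, 12, 14, 16, 17, 18, 21, 24, 25, 27, 28, 32, 34, 36, 37, 42}.
23 is not in this set.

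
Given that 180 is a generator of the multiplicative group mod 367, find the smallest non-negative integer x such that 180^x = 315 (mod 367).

Baby-step giant-step with m = ceil(sqrt(366)) = 20.
Baby table (180^j mod 367 for j=0..19):
  0:1  1:180  2:104  3:3  4:173  5:312  6:9  7:152
  8:202  9:27  10:89  11:239  12:81  13:267  14:350  15:243
  16:67  17:316  18:362  19:201
Giant step factor: 180^(-20) ≡ 355 (mod 367).
Scan 315·355^i mod 367 for i = 0, 1, …:
  i=0: 315   i=1: 257   i=2: 219   i=3: 308
  i=4: 341   i=5: 312
Match at i=5, j=5: x = 5·20 + 5 = 105.

105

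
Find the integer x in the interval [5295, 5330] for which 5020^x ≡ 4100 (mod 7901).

Compute 5020^5295 mod 7901 = 2314, then multiply by 5020 repeatedly:
  5020^5295=2314  5020^5296=1810  5020^5297=50  5020^5298=6069  5020^5299=124
  5020^5300=6202  5020^5301=4100
Found 4100 at exponent 5301.

5301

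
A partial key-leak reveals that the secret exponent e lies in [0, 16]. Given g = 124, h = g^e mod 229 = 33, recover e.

2

Compute 124^0 mod 229 = 1, then multiply by 124 repeatedly:
  124^0=1  124^1=124  124^2=33
Found 33 at exponent 2.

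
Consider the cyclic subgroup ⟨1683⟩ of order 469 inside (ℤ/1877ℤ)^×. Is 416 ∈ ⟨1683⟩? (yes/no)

416 ∈ ⟨1683⟩ iff 416^469 ≡ 1 (mod 1877), since |⟨1683⟩| = 469.
416^469 mod 1877 = 1876.
Since 1876 ≠ 1, 416 does not lie in the subgroup.

no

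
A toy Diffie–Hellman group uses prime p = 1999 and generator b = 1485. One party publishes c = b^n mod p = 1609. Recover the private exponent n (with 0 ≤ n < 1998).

1036

Baby-step giant-step with m = ceil(sqrt(1998)) = 45.
Baby table (1485^j mod 1999 for j=0..44):
  0:1  1:1485  2:328  3:1323  4:1637  5:161  6:1204  7:834
  8:1109  9:1688  10:1933  11:1940  12:341  13:638  14:1903  15:1368
  16:496  17:928  18:769  19:536  20:358  21:1895  22:1482  23:1870
  24:339  25:1666  26:1247  27:721  28:1220  29:606  30:360  31:867
  32:139  33:518  34:1614  35:1988  36:1656  37:390  38:1439  39:1983
  40:228  41:749  42:821  43:1794  44:1422
Giant step factor: 1485^(-45) ≡ 1798 (mod 1999).
Scan 1609·1798^i mod 1999 for i = 0, 1, …:
  i=0: 1609   i=1: 429   i=2: 1727   i=3: 699
  i=4: 1430   i=5: 426   i=6: 331   i=7: 1435
  i=8: 1420   i=9: 437     …   i=22: 649
  i=23: 1485
Match at i=23, j=1: n = 23·45 + 1 = 1036.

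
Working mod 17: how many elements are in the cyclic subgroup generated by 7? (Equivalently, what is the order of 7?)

The order of 7 must divide p − 1 = 16 = 2^4.
Divisors: 1, 2, 4, 8, 16.
Check each in increasing order: 7^1 ≡ 7;  7^2 ≡ 15;  7^4 ≡ 4;  7^8 ≡ 16;  7^16 ≡ 1.
Smallest exponent giving 1 is 16.

16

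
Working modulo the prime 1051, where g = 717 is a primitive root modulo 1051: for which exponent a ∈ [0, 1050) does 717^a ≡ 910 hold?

203

Baby-step giant-step with m = ceil(sqrt(1050)) = 33.
Baby table (717^j mod 1051 for j=0..32):
  0:1  1:717  2:150  3:348  4:429  5:701  6:239  7:50
  8:116  9:143  10:584  11:430  12:367  13:389  14:398  15:545
  16:844  17:823  18:480  19:483  20:532  21:982  22:975  23:160
  24:161  25:878  26:1028  27:325  28:754  29:404  30:643  31:693
  32:809
Giant step factor: 717^(-33) ≡ 138 (mod 1051).
Scan 910·138^i mod 1051 for i = 0, 1, …:
  i=0: 910   i=1: 511   i=2: 101   i=3: 275
  i=4: 114   i=5: 1018   i=6: 701
Match at i=6, j=5: a = 6·33 + 5 = 203.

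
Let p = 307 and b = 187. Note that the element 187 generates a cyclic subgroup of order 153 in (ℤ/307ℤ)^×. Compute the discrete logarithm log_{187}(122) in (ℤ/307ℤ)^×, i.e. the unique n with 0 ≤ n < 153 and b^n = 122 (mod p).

59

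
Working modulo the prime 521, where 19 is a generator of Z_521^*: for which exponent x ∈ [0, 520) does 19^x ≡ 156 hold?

Baby-step giant-step with m = ceil(sqrt(520)) = 23.
Baby table (19^j mod 521 for j=0..22):
  0:1  1:19  2:361  3:86  4:71  5:307  6:102  7:375
  8:352  9:436  10:469  11:54  12:505  13:217  14:476  15:187
  16:427  17:298  18:452  19:252  20:99  21:318  22:311
Giant step factor: 19^(-23) ≡ 401 (mod 521).
Scan 156·401^i mod 521 for i = 0, 1, …:
  i=0: 156   i=1: 36   i=2: 369   i=3: 5
  i=4: 442   i=5: 102
Match at i=5, j=6: x = 5·23 + 6 = 121.

121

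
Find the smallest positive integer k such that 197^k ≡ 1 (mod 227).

The order of 197 must divide p − 1 = 226 = 2 · 113.
Divisors: 1, 2, 113, 226.
Check each in increasing order: 197^1 ≡ 197;  197^2 ≡ 219;  197^113 ≡ 226;  197^226 ≡ 1.
Smallest exponent giving 1 is 226.

226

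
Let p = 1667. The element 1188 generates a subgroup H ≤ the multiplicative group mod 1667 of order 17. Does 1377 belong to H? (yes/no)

yes

⟨1188⟩ has order 17; its elements mod 1667 are {1, 415, 524, 549, 642, 721, 750, 822, 877, 952, 1062, 1123, 1188, 1255, 1341, 1377, 1404}.
1377 is in this set.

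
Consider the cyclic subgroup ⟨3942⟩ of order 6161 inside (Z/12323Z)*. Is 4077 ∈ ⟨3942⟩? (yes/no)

yes

4077 ∈ ⟨3942⟩ iff 4077^6161 ≡ 1 (mod 12323), since |⟨3942⟩| = 6161.
4077^6161 mod 12323 = 1.
Since 1 = 1, 4077 lies in the subgroup.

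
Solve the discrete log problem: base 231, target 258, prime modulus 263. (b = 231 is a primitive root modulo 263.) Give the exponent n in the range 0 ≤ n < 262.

Successive powers of 231 modulo 263:
  231^0=1  231^1=231  231^2=235  231^3=107  231^4=258
So 231^4 ≡ 258 (mod 263), giving n = 4.

4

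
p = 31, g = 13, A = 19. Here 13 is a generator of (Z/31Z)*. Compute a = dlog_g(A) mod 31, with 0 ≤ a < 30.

14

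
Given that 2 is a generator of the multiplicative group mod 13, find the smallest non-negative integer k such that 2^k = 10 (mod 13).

10

Successive powers of 2 modulo 13:
  2^0=1  2^1=2  2^2=4  2^3=8  2^4=3  2^5=6
  2^6=12  2^7=11  2^8=9  2^9=5  2^10=10
So 2^10 ≡ 10 (mod 13), giving k = 10.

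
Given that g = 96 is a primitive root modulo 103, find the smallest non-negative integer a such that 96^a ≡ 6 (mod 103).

Baby-step giant-step with m = ceil(sqrt(102)) = 11.
Baby table (96^j mod 103 for j=0..10):
  0:1  1:96  2:49  3:69  4:32  5:85  6:23  7:45
  8:97  9:42  10:15
Giant step factor: 96^(-11) ≡ 51 (mod 103).
Scan 6·51^i mod 103 for i = 0, 1, …:
  i=0: 6   i=1: 100   i=2: 53   i=3: 25
  i=4: 39   i=5: 32
Match at i=5, j=4: a = 5·11 + 4 = 59.

59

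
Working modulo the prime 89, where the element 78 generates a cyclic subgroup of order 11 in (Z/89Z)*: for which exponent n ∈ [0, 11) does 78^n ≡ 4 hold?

3

Successive powers of 78 modulo 89:
  78^0=1  78^1=78  78^2=32  78^3=4
So 78^3 ≡ 4 (mod 89), giving n = 3.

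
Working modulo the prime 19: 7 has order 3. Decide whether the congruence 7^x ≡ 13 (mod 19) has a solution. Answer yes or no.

no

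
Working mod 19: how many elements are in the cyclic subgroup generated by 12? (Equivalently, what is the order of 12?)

6

The order of 12 must divide p − 1 = 18 = 2 · 3^2.
Divisors: 1, 2, 3, 6, 9, 18.
Check each in increasing order: 12^1 ≡ 12;  12^2 ≡ 11;  12^3 ≡ 18;  12^6 ≡ 1.
Smallest exponent giving 1 is 6.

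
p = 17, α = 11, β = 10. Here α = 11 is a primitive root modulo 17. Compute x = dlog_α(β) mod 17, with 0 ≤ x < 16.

5

Successive powers of 11 modulo 17:
  11^0=1  11^1=11  11^2=2  11^3=5  11^4=4  11^5=10
So 11^5 ≡ 10 (mod 17), giving x = 5.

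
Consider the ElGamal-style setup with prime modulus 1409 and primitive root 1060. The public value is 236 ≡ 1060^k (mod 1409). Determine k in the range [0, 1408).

Baby-step giant-step with m = ceil(sqrt(1408)) = 38.
Baby table (1060^j mod 1409 for j=0..37):
  0:1  1:1060  2:627  3:981  4:18  5:763  6:14  7:750
  8:324  9:1053  10:252  11:819  12:196  13:637  14:309  15:652
  16:710  17:194  18:1335  19:464  20:99  21:674  22:77  23:1307
  24:373  25:860  26:1386  27:982  28:1078  29:1390  30:995  31:768
  32:1087  33:1067  34:1002  35:1143  36:1249  37:889
Giant step factor: 1060^(-38) ≡ 1058 (mod 1409).
Scan 236·1058^i mod 1409 for i = 0, 1, …:
  i=0: 236   i=1: 295   i=2: 721   i=3: 549
  i=4: 334   i=5: 1122   i=6: 698   i=7: 168
  i=8: 210   i=9: 967     …   i=21: 600
  i=22: 750
Match at i=22, j=7: k = 22·38 + 7 = 843.

843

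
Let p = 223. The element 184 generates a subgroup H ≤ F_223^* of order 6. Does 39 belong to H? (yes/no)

yes

⟨184⟩ has order 6; its elements mod 223 are {1, 39, 40, 183, 184, 222}.
39 is in this set.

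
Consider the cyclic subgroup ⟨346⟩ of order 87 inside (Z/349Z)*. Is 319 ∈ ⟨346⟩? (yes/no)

no

319 ∈ ⟨346⟩ iff 319^87 ≡ 1 (mod 349), since |⟨346⟩| = 87.
319^87 mod 349 = 136.
Since 136 ≠ 1, 319 does not lie in the subgroup.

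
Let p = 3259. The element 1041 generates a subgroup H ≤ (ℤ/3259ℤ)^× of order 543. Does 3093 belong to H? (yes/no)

yes

3093 ∈ ⟨1041⟩ iff 3093^543 ≡ 1 (mod 3259), since |⟨1041⟩| = 543.
3093^543 mod 3259 = 1.
Since 1 = 1, 3093 lies in the subgroup.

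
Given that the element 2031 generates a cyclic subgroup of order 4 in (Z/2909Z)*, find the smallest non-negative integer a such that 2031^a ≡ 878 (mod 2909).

Successive powers of 2031 modulo 2909:
  2031^0=1  2031^1=2031  2031^2=2908  2031^3=878
So 2031^3 ≡ 878 (mod 2909), giving a = 3.

3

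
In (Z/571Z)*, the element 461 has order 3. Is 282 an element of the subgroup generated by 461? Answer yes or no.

⟨461⟩ has order 3; its elements mod 571 are {1, 109, 461}.
282 is not in this set.

no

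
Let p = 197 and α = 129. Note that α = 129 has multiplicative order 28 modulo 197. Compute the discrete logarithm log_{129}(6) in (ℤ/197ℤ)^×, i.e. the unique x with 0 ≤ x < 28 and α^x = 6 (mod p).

6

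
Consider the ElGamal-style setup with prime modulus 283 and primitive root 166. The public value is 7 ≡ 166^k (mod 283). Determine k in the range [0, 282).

152

Baby-step giant-step with m = ceil(sqrt(282)) = 17.
Baby table (166^j mod 283 for j=0..16):
  0:1  1:166  2:105  3:167  4:271  5:272  6:155  7:260
  8:144  9:132  10:121  11:276  12:253  13:114  14:246  15:84
  16:77
Giant step factor: 166^(-17) ≡ 277 (mod 283).
Scan 7·277^i mod 283 for i = 0, 1, …:
  i=0: 7   i=1: 241   i=2: 252   i=3: 186
  i=4: 16   i=5: 187   i=6: 10   i=7: 223
  i=8: 77
Match at i=8, j=16: k = 8·17 + 16 = 152.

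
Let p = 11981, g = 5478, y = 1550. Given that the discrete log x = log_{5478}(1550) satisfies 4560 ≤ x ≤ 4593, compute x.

4566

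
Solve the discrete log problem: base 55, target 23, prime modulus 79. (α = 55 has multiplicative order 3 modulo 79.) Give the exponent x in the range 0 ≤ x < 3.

Successive powers of 55 modulo 79:
  55^0=1  55^1=55  55^2=23
So 55^2 ≡ 23 (mod 79), giving x = 2.

2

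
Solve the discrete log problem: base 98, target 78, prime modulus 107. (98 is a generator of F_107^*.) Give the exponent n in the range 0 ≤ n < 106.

Successive powers of 98 modulo 107:
  98^0=1  98^1=98  98^2=81  98^3=20  98^4=34  98^5=15
  98^6=79  98^7=38  98^8=86  98^9=82  98^10=11  98^11=8
  98^12=35  98^13=6  98^14=53  98^15=58  98^16=13  98^17=97
  98^18=90  98^19=46  98^20=14  98^21=88  98^22=64  98^23=66
  98^24=48  98^25=103  98^26=36  98^27=104  98^28=27  98^29=78
So 98^29 ≡ 78 (mod 107), giving n = 29.

29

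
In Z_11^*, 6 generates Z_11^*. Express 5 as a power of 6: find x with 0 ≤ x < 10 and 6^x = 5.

6

Successive powers of 6 modulo 11:
  6^0=1  6^1=6  6^2=3  6^3=7  6^4=9  6^5=10
  6^6=5
So 6^6 ≡ 5 (mod 11), giving x = 6.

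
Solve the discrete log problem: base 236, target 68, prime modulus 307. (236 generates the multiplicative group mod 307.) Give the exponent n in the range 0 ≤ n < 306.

Baby-step giant-step with m = ceil(sqrt(306)) = 18.
Baby table (236^j mod 307 for j=0..17):
  0:1  1:236  2:129  3:51  4:63  5:132  6:145  7:143
  8:285  9:27  10:232  11:106  12:149  13:166  14:187  15:231
  16:177  17:20
Giant step factor: 236^(-18) ≡ 299 (mod 307).
Scan 68·299^i mod 307 for i = 0, 1, …:
  i=0: 68   i=1: 70   i=2: 54   i=3: 182
  i=4: 79   i=5: 289   i=6: 144   i=7: 76
  i=8: 6   i=9: 259     …   i=15: 97
  i=16: 145
Match at i=16, j=6: n = 16·18 + 6 = 294.

294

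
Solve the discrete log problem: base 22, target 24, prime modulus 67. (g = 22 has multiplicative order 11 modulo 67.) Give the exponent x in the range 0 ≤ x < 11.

Successive powers of 22 modulo 67:
  22^0=1  22^1=22  22^2=15  22^3=62  22^4=24
So 22^4 ≡ 24 (mod 67), giving x = 4.

4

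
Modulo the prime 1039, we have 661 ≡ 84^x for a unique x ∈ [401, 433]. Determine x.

408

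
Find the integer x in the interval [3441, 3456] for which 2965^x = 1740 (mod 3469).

Compute 2965^3441 mod 3469 = 1760, then multiply by 2965 repeatedly:
  2965^3441=1760  2965^3442=1024  2965^3443=785  2965^3444=3295  2965^3445=971
  2965^3446=3214  2965^3447=167  2965^3448=2557  2965^3449=1740
Found 1740 at exponent 3449.

3449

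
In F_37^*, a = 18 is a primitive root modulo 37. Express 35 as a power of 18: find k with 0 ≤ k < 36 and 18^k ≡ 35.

Successive powers of 18 modulo 37:
  18^0=1  18^1=18  18^2=28  18^3=23  18^4=7  18^5=15
  18^6=11  18^7=13  18^8=12  18^9=31  18^10=3  18^11=17
  18^12=10  18^13=32  18^14=21  18^15=8  18^16=33  18^17=2
  18^18=36  18^19=19  18^20=9  18^21=14  18^22=30  18^23=22
  18^24=26  18^25=24  18^26=25  18^27=6  18^28=34  18^29=20
  18^30=27  18^31=5  18^32=16  18^33=29  18^34=4  18^35=35
So 18^35 ≡ 35 (mod 37), giving k = 35.

35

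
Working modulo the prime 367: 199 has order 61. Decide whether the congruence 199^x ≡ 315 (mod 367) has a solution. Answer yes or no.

315 ∈ ⟨199⟩ iff 315^61 ≡ 1 (mod 367), since |⟨199⟩| = 61.
315^61 mod 367 = 366.
Since 366 ≠ 1, 315 does not lie in the subgroup.

no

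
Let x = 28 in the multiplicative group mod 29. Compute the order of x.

The order of 28 must divide p − 1 = 28 = 2^2 · 7.
Divisors: 1, 2, 4, 7, 14, 28.
Check each in increasing order: 28^1 ≡ 28;  28^2 ≡ 1.
Smallest exponent giving 1 is 2.

2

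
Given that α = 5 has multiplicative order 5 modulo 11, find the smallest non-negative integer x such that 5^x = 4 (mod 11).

3

Successive powers of 5 modulo 11:
  5^0=1  5^1=5  5^2=3  5^3=4
So 5^3 ≡ 4 (mod 11), giving x = 3.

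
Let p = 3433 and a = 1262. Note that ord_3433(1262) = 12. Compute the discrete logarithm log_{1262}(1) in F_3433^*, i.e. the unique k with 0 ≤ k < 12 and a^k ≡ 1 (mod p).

Successive powers of 1262 modulo 3433:
  1262^0=1
So 1262^0 ≡ 1 (mod 3433), giving k = 0.

0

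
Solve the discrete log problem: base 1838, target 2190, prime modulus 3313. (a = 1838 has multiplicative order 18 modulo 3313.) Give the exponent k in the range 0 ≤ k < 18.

15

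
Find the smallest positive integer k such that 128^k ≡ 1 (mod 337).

The order of 128 must divide p − 1 = 336 = 2^4 · 3 · 7.
Divisors: 1, 2, 3, 4, 6, 7, 8, 12, 14, 16, 21, 24, 28, 42, 48, 56, 84, 112, 168, 336.
Check each in increasing order: 128^1 ≡ 128;  128^2 ≡ 208;  128^3 ≡ 1.
Smallest exponent giving 1 is 3.

3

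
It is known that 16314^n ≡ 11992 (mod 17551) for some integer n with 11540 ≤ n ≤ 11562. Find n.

11560

Compute 16314^11540 mod 17551 = 17010, then multiply by 16314 repeatedly:
  16314^11540=17010  16314^11541=2279  16314^11542=6588  16314^11543=11859  16314^11544=3053
  16314^11545=14455  16314^11546=3634  16314^11547=15349  16314^11548=3469  16314^11549=8842
  16314^11550=14270  16314^11551=4316  16314^11552=14163  16314^11553=13818  16314^11554=1808
  16314^11555=10032  16314^11556=16524  16314^11557=6727  16314^11558=15426  16314^11559=13526
  16314^11560=11992
Found 11992 at exponent 11560.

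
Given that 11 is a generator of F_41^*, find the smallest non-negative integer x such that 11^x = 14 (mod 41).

35

Successive powers of 11 modulo 41:
  11^0=1  11^1=11  11^2=39  11^3=19  11^4=4  11^5=3
  11^6=33  11^7=35  11^8=16  11^9=12  11^10=9  11^11=17
  11^12=23  11^13=7  11^14=36  11^15=27  11^16=10  11^17=28
  11^18=21  11^19=26  11^20=40  11^21=30  11^22=2  11^23=22
  11^24=37  11^25=38  11^26=8  11^27=6  11^28=25  11^29=29
  11^30=32  11^31=24  11^32=18  11^33=34  11^34=5  11^35=14
So 11^35 ≡ 14 (mod 41), giving x = 35.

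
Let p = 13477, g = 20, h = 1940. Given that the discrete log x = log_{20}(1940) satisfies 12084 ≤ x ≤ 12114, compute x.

Compute 20^12084 mod 13477 = 11422, then multiply by 20 repeatedly:
  20^12084=11422  20^12085=12808  20^12086=97  20^12087=1940
Found 1940 at exponent 12087.

12087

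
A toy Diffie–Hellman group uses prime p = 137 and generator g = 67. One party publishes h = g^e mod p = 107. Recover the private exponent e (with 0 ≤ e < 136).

134

Baby-step giant-step with m = ceil(sqrt(136)) = 12.
Baby table (67^j mod 137 for j=0..11):
  0:1  1:67  2:105  3:48  4:65  5:108  6:112  7:106
  8:115  9:33  10:19  11:40
Giant step factor: 67^(-12) ≡ 121 (mod 137).
Scan 107·121^i mod 137 for i = 0, 1, …:
  i=0: 107   i=1: 69   i=2: 129   i=3: 128
  i=4: 7   i=5: 25   i=6: 11   i=7: 98
  i=8: 76   i=9: 17   i=10: 2   i=11: 105
Match at i=11, j=2: e = 11·12 + 2 = 134.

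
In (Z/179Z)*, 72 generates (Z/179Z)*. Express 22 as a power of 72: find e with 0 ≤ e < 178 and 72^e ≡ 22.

148

Baby-step giant-step with m = ceil(sqrt(178)) = 14.
Baby table (72^j mod 179 for j=0..13):
  0:1  1:72  2:172  3:33  4:49  5:127  6:15  7:6
  8:74  9:137  10:19  11:115  12:46  13:90
Giant step factor: 72^(-14) ≡ 5 (mod 179).
Scan 22·5^i mod 179 for i = 0, 1, …:
  i=0: 22   i=1: 110   i=2: 13   i=3: 65
  i=4: 146   i=5: 14   i=6: 70   i=7: 171
  i=8: 139   i=9: 158   i=10: 74
Match at i=10, j=8: e = 10·14 + 8 = 148.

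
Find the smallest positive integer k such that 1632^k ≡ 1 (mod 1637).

1636

The order of 1632 must divide p − 1 = 1636 = 2^2 · 409.
Divisors: 1, 2, 4, 409, 818, 1636.
Check each in increasing order: 1632^1 ≡ 1632;  1632^2 ≡ 25;  1632^4 ≡ 625;  1632^409 ≡ 316;  1632^818 ≡ 1636;  1632^1636 ≡ 1.
Smallest exponent giving 1 is 1636.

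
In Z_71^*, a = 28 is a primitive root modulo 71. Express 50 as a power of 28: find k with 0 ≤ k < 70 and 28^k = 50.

64

Baby-step giant-step with m = ceil(sqrt(70)) = 9.
Baby table (28^j mod 71 for j=0..8):
  0:1  1:28  2:3  3:13  4:9  5:39  6:27  7:46
  8:10
Giant step factor: 28^(-9) ≡ 53 (mod 71).
Scan 50·53^i mod 71 for i = 0, 1, …:
  i=0: 50   i=1: 23   i=2: 12   i=3: 68
  i=4: 54   i=5: 22   i=6: 30   i=7: 28
Match at i=7, j=1: k = 7·9 + 1 = 64.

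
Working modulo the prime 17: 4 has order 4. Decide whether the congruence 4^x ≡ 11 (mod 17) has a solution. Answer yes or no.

no

⟨4⟩ has order 4; its elements mod 17 are {1, 4, 13, 16}.
11 is not in this set.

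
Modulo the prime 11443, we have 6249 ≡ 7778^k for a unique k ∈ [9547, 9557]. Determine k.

Compute 7778^9547 mod 11443 = 2840, then multiply by 7778 repeatedly:
  7778^9547=2840  7778^9548=4530  7778^9549=1343  7778^9550=9838  7778^9551=623
  7778^9552=5305  7778^9553=10275  7778^9554=1038  7778^9555=6249
Found 6249 at exponent 9555.

9555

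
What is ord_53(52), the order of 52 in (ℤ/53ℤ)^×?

2

The order of 52 must divide p − 1 = 52 = 2^2 · 13.
Divisors: 1, 2, 4, 13, 26, 52.
Check each in increasing order: 52^1 ≡ 52;  52^2 ≡ 1.
Smallest exponent giving 1 is 2.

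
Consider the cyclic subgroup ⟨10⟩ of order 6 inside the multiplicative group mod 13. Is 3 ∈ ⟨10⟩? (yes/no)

yes

⟨10⟩ has order 6; its elements mod 13 are {1, 3, 4, 9, 10, 12}.
3 is in this set.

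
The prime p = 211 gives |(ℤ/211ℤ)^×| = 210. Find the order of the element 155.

210

The order of 155 must divide p − 1 = 210 = 2 · 3 · 5 · 7.
Divisors: 1, 2, 3, 5, 6, 7, 10, 14, 15, 21, 30, 35, 42, 70, 105, 210.
Check each in increasing order: 155^1 ≡ 155;  155^2 ≡ 182;  155^3 ≡ 147;  155^5 ≡ 168;  155^6 ≡ 87;  155^7 ≡ 192;  155^10 ≡ 161;  155^14 ≡ 150;  155^15 ≡ 40;  155^21 ≡ 104;  155^30 ≡ 123;  155^35 ≡ 197;  155^42 ≡ 55;  155^70 ≡ 196;  155^105 ≡ 210;  155^210 ≡ 1.
Smallest exponent giving 1 is 210.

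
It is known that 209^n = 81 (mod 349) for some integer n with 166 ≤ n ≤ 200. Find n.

Compute 209^166 mod 349 = 335, then multiply by 209 repeatedly:
  209^166=335  209^167=215  209^168=263  209^169=174  209^170=70
  209^171=321  209^172=81
Found 81 at exponent 172.

172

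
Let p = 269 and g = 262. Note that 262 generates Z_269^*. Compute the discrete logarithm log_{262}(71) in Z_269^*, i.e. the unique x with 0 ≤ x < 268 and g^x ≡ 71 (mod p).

Baby-step giant-step with m = ceil(sqrt(268)) = 17.
Baby table (262^j mod 269 for j=0..16):
  0:1  1:262  2:49  3:195  4:249  5:140  6:96  7:135
  8:131  9:159  10:232  11:259  12:70  13:48  14:202  15:200
  16:214
Giant step factor: 262^(-17) ≡ 109 (mod 269).
Scan 71·109^i mod 269 for i = 0, 1, …:
  i=0: 71   i=1: 207   i=2: 236   i=3: 169
  i=4: 129   i=5: 73   i=6: 156   i=7: 57
  i=8: 26   i=9: 144   i=10: 94   i=11: 24
  i=12: 195
Match at i=12, j=3: x = 12·17 + 3 = 207.

207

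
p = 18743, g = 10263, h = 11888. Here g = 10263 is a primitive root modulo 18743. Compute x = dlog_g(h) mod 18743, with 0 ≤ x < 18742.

Baby-step giant-step with m = ceil(sqrt(18742)) = 137.
Baby table (10263^j mod 18743 for j=0..136):
  0:1  1:10263  2:12252  3:14232  4:17560  5:4335  6:12966  7:13501
  8:12507  9:7277  10:11739  11:16096  12:11189  13:13089  14:1326  15:1320
  16:14714  17:16174  18:5754  19:12852  20:5585  21:2761  22:15470  23:15400
  24:9224  25:13762  26:10901  27:18739  28:15177  29:7221  30:18044  31:4732
  32:1403  33:4365  34:2225  35:6201  36:8378  37:9273  38:10588  39:11473
  40:3873  41:13439  42:13463  43:16116  44:10276  45:14470  46:4821  47:15146
  48:7699  49:13092  50:13372  51:590  52:1181  53:12625  54:16  55:14264
  56:8602  57:2796  58:18558  59:13131  60:1283  61:9843  62:12682  63:3974
  64:394  65:13877  66:10337  67:3251  68:2473  69:2377  70:10508  71:15125
  72:17092  73:18202  74:14388  75:6690  76:3861  77:2741  78:16383  79:14019
  80:5729  81:18679  82:17916  83:3078  84:7559  85:740  86:3705  87:13611
  88:16857  89:5501  90:2847  91:17167  92:721  93:14881  94:5739  95:8851
  96:9235  97:14197  98:14472  99:6604  100:2164  101:17420  102:10726  103:3299
  104:7779  105:9440  106:153  107:14570  108:256  109:3308  110:6431  111:7250
  112:15783  113:3923  114:1785  115:7544  116:15482  117:7355  118:6304  119:15859
  120:15448  121:14530  122:2082  123:546  124:18184  125:17084  126:11070  127:10087
  128:5292  129:13325  130:5547  131:6370  132:18469  133:18131  134:16692  135:17719
  136:5511
Giant step factor: 10263^(-137) ≡ 17218 (mod 18743).
Scan 11888·17218^i mod 18743 for i = 0, 1, …:
  i=0: 11888   i=1: 14024   i=2: 17906   i=3: 1901
  i=4: 6140   i=5: 8000   i=6: 1693   i=7: 4709
  i=8: 16087   i=9: 1912     …   i=21: 8566
  i=22: 721
Match at i=22, j=92: x = 22·137 + 92 = 3106.

3106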